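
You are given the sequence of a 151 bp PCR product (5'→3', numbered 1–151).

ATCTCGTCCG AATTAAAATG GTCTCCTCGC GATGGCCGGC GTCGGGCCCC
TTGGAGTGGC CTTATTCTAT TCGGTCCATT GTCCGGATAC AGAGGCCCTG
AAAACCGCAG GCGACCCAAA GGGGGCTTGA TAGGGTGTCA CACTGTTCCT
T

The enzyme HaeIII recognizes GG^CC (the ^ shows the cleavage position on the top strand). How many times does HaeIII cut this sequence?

GGCC occurs starting at positions 34, 45, 58, 94.
HaeIII cuts at 4 sites.

4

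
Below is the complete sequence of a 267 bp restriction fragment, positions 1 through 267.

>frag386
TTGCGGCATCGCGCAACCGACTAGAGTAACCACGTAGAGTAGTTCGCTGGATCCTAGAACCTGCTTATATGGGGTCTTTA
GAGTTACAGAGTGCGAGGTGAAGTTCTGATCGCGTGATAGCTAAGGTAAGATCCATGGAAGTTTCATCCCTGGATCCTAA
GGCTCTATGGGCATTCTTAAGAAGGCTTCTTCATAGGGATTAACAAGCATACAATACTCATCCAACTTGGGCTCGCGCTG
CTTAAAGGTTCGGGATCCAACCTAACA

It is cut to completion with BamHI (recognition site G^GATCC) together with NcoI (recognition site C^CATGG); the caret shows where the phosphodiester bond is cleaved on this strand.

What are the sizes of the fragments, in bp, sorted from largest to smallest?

101, 84, 49, 19, 14 bp

BamHI sites (GGATCC) start at positions 49, 152, 253.
BamHI cuts after the first base of each site, so after positions 49, 152, 253.
The NcoI site (CCATGG) starts at position 133.
NcoI cuts after the first base of each site, so after position 133.
Combined cut positions: 49, 133, 152, 253.
Linear molecule, 4 cuts → 5 fragments:
  1–49 → 49 bp
  50–133 → 84 bp
  134–152 → 19 bp
  153–253 → 101 bp
  254–267 → 14 bp
Sorted largest to smallest: 101, 84, 49, 19, 14 bp.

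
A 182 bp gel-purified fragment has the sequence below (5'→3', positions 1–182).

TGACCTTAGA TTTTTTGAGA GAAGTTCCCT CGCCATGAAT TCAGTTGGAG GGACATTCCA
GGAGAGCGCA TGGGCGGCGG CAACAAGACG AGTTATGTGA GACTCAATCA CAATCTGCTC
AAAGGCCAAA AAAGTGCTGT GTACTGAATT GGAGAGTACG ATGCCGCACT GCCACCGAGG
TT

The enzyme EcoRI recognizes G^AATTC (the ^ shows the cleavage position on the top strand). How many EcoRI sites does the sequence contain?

1

GAATTC occurs starting at position 37.
EcoRI cuts at 1 site.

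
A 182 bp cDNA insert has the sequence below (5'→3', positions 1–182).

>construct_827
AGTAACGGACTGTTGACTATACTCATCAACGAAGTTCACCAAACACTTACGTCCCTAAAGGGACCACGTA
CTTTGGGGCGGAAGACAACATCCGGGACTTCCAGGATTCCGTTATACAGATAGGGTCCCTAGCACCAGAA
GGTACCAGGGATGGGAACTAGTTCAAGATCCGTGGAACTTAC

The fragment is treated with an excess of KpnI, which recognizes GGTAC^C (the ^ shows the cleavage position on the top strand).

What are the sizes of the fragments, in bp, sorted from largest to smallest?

145, 37 bp

The KpnI site (GGTACC) starts at position 141.
KpnI cuts after base 5 of each site (before the last base), so after position 145.
Linear molecule, 1 cut → 2 fragments:
  1–145 → 145 bp
  146–182 → 37 bp
Sorted largest to smallest: 145, 37 bp.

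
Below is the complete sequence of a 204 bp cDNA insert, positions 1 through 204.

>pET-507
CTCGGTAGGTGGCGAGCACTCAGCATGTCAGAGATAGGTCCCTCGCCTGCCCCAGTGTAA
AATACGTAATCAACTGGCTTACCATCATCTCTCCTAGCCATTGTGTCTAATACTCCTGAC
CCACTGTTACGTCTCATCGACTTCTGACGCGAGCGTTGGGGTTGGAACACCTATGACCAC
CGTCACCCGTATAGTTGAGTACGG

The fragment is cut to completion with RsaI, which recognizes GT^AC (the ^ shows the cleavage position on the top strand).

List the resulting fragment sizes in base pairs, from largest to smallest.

The RsaI site (GTAC) starts at position 199.
RsaI cuts after base 2 of each site, so after position 200.
Linear molecule, 1 cut → 2 fragments:
  1–200 → 200 bp
  201–204 → 4 bp
Sorted largest to smallest: 200, 4 bp.

200, 4 bp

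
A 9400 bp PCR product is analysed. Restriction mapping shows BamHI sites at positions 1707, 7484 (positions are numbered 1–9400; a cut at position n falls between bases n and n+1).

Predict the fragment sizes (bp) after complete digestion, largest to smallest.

Linear molecule, 2 cuts → 3 fragments:
  1707 − 0 = 1707 bp
  7484 − 1707 = 5777 bp
  9400 − 7484 = 1916 bp
Sorted largest to smallest: 5777, 1916, 1707 bp.

5777, 1916, 1707 bp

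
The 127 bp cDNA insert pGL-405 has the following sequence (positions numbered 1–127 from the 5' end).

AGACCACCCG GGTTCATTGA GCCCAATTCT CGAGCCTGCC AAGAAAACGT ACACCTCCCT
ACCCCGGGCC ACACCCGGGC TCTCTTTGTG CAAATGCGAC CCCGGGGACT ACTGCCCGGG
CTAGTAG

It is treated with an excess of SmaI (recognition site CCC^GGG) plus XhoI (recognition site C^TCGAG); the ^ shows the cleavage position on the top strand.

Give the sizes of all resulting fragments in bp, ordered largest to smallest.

SmaI sites (CCCGGG) start at positions 7, 63, 74, 101, 115.
SmaI cuts after base 3 of each site, so after positions 9, 65, 76, 103, 117.
The XhoI site (CTCGAG) starts at position 29.
XhoI cuts after the first base of each site, so after position 29.
Combined cut positions: 9, 29, 65, 76, 103, 117.
Linear molecule, 6 cuts → 7 fragments:
  1–9 → 9 bp
  10–29 → 20 bp
  30–65 → 36 bp
  66–76 → 11 bp
  77–103 → 27 bp
  104–117 → 14 bp
  118–127 → 10 bp
Sorted largest to smallest: 36, 27, 20, 14, 11, 10, 9 bp.

36, 27, 20, 14, 11, 10, 9 bp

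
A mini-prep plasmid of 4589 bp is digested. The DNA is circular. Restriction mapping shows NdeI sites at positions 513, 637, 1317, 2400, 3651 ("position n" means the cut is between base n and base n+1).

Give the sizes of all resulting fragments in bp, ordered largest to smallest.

Circular molecule, 5 cuts → 5 fragments:
  637 − 513 = 124 bp
  1317 − 637 = 680 bp
  2400 − 1317 = 1083 bp
  3651 − 2400 = 1251 bp
  wrap: 4589 − 3651 + 513 = 1451 bp
Sorted largest to smallest: 1451, 1251, 1083, 680, 124 bp.

1451, 1251, 1083, 680, 124 bp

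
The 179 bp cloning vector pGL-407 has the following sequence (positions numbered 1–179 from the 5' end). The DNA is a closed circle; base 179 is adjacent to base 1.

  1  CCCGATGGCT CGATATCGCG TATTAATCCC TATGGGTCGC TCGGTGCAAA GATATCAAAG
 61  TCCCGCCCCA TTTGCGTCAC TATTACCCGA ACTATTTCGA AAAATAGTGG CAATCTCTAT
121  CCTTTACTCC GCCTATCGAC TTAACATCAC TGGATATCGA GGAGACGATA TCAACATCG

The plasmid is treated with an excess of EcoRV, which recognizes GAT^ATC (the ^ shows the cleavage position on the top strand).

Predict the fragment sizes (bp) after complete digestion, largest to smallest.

102, 39, 24, 14 bp

EcoRV sites (GATATC) start at positions 12, 51, 153, 167.
EcoRV cuts after base 3 of each site, so after positions 14, 53, 155, 169.
Circular molecule, 4 cuts → 4 fragments:
  15–53 → 39 bp
  54–155 → 102 bp
  156–169 → 14 bp
  170–179 then 1–14 → 10 + 14 = 24 bp
Sorted largest to smallest: 102, 39, 24, 14 bp.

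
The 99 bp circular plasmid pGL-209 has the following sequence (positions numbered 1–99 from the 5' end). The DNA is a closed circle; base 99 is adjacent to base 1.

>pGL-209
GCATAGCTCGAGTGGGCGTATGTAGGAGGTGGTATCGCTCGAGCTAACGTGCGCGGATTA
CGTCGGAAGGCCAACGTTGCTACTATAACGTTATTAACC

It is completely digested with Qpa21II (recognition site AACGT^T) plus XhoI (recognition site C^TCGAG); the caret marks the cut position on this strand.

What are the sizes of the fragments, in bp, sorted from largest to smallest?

Qpa21II sites (AACGTT) start at positions 73, 87.
Qpa21II cuts after base 5 of each site (before the last base), so after positions 77, 91.
XhoI sites (CTCGAG) start at positions 7, 38.
XhoI cuts after the first base of each site, so after positions 7, 38.
Combined cut positions: 7, 38, 77, 91.
Circular molecule, 4 cuts → 4 fragments:
  8–38 → 31 bp
  39–77 → 39 bp
  78–91 → 14 bp
  92–99 then 1–7 → 8 + 7 = 15 bp
Sorted largest to smallest: 39, 31, 15, 14 bp.

39, 31, 15, 14 bp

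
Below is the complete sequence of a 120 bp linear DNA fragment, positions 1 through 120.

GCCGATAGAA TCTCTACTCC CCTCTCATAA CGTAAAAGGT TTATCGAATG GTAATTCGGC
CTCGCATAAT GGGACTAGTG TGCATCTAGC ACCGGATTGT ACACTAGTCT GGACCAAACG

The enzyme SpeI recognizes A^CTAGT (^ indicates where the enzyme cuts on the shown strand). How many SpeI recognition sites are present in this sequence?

ACTAGT occurs starting at positions 74, 103.
SpeI cuts at 2 sites.

2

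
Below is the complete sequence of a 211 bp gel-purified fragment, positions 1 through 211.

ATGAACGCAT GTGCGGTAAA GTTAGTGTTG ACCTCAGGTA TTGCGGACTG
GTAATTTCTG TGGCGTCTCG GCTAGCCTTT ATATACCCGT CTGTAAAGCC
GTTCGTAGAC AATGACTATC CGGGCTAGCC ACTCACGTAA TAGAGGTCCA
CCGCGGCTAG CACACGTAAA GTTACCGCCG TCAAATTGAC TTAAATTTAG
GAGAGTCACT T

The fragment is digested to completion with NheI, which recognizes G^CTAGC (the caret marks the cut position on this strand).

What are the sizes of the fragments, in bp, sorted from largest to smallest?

NheI sites (GCTAGC) start at positions 71, 124, 156.
NheI cuts after the first base of each site, so after positions 71, 124, 156.
Linear molecule, 3 cuts → 4 fragments:
  1–71 → 71 bp
  72–124 → 53 bp
  125–156 → 32 bp
  157–211 → 55 bp
Sorted largest to smallest: 71, 55, 53, 32 bp.

71, 55, 53, 32 bp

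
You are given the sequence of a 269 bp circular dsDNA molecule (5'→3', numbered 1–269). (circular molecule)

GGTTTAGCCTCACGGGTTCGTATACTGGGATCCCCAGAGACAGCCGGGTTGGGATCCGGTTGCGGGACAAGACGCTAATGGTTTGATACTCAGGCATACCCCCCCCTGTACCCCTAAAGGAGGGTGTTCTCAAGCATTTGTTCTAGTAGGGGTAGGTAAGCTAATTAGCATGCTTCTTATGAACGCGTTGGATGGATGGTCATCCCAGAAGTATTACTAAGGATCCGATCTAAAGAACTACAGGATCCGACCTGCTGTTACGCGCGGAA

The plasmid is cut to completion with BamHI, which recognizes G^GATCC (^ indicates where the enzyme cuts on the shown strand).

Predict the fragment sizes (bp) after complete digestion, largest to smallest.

BamHI sites (GGATCC) start at positions 28, 52, 221, 243.
BamHI cuts after the first base of each site, so after positions 28, 52, 221, 243.
Circular molecule, 4 cuts → 4 fragments:
  29–52 → 24 bp
  53–221 → 169 bp
  222–243 → 22 bp
  244–269 then 1–28 → 26 + 28 = 54 bp
Sorted largest to smallest: 169, 54, 24, 22 bp.

169, 54, 24, 22 bp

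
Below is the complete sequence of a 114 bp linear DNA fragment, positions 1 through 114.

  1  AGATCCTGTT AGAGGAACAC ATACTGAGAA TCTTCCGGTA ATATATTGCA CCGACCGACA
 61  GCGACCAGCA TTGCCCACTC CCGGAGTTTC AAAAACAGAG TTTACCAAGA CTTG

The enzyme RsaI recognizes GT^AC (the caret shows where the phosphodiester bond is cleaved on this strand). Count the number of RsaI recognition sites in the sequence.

No occurrence of GTAC is present in the sequence.
RsaI does not cut: 0 sites.

0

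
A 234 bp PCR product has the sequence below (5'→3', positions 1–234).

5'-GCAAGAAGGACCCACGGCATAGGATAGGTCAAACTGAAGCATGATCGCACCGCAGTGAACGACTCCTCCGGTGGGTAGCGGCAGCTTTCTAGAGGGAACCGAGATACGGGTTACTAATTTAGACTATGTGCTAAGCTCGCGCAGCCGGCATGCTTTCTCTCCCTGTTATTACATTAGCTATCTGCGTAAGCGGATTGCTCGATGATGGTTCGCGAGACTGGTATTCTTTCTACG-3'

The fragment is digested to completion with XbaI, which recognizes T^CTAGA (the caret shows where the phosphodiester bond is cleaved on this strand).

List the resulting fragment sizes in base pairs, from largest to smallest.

146, 88 bp

The XbaI site (TCTAGA) starts at position 88.
XbaI cuts after the first base of each site, so after position 88.
Linear molecule, 1 cut → 2 fragments:
  1–88 → 88 bp
  89–234 → 146 bp
Sorted largest to smallest: 146, 88 bp.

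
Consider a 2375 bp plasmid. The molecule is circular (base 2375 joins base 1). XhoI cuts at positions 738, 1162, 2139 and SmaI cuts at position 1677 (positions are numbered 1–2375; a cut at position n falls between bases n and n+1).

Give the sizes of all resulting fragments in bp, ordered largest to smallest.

Combined cut positions (sorted): 738, 1162, 1677, 2139.
Circular molecule, 4 cuts → 4 fragments:
  1162 − 738 = 424 bp
  1677 − 1162 = 515 bp
  2139 − 1677 = 462 bp
  wrap: 2375 − 2139 + 738 = 974 bp
Sorted largest to smallest: 974, 515, 462, 424 bp.

974, 515, 462, 424 bp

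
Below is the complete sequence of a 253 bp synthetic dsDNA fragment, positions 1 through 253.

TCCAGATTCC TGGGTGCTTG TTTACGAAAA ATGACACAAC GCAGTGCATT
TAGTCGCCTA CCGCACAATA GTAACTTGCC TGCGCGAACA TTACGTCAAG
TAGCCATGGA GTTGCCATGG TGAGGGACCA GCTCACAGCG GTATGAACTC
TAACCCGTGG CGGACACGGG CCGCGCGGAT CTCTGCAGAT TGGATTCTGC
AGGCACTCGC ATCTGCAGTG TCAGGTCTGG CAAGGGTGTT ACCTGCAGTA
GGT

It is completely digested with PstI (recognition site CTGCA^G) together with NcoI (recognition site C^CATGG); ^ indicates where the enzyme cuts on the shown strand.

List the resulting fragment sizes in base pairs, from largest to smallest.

104, 72, 30, 16, 14, 11, 6 bp

PstI sites (CTGCAG) start at positions 183, 197, 213, 243.
PstI cuts after base 5 of each site (before the last base), so after positions 187, 201, 217, 247.
NcoI sites (CCATGG) start at positions 104, 115.
NcoI cuts after the first base of each site, so after positions 104, 115.
Combined cut positions: 104, 115, 187, 201, 217, 247.
Linear molecule, 6 cuts → 7 fragments:
  1–104 → 104 bp
  105–115 → 11 bp
  116–187 → 72 bp
  188–201 → 14 bp
  202–217 → 16 bp
  218–247 → 30 bp
  248–253 → 6 bp
Sorted largest to smallest: 104, 72, 30, 16, 14, 11, 6 bp.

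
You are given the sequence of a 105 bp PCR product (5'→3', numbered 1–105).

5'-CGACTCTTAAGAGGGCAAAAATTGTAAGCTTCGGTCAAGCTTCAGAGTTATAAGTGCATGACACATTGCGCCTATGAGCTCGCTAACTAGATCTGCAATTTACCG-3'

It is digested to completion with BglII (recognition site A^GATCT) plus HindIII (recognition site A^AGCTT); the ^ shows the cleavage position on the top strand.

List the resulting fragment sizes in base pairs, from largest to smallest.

The BglII site (AGATCT) starts at position 89.
BglII cuts after the first base of each site, so after position 89.
HindIII sites (AAGCTT) start at positions 26, 37.
HindIII cuts after the first base of each site, so after positions 26, 37.
Combined cut positions: 26, 37, 89.
Linear molecule, 3 cuts → 4 fragments:
  1–26 → 26 bp
  27–37 → 11 bp
  38–89 → 52 bp
  90–105 → 16 bp
Sorted largest to smallest: 52, 26, 16, 11 bp.

52, 26, 16, 11 bp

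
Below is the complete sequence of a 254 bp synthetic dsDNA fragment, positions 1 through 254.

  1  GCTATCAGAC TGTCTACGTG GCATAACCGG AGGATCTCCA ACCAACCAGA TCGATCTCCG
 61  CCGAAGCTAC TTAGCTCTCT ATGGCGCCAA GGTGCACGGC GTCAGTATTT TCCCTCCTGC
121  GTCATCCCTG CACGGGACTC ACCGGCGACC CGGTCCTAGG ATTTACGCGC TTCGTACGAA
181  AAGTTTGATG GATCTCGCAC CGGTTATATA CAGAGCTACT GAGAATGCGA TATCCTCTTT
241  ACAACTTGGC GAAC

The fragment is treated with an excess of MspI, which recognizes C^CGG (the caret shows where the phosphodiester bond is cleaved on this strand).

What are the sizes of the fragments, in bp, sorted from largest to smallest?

MspI sites (CCGG) start at positions 27, 142, 150, 200.
MspI cuts after the first base of each site, so after positions 27, 142, 150, 200.
Linear molecule, 4 cuts → 5 fragments:
  1–27 → 27 bp
  28–142 → 115 bp
  143–150 → 8 bp
  151–200 → 50 bp
  201–254 → 54 bp
Sorted largest to smallest: 115, 54, 50, 27, 8 bp.

115, 54, 50, 27, 8 bp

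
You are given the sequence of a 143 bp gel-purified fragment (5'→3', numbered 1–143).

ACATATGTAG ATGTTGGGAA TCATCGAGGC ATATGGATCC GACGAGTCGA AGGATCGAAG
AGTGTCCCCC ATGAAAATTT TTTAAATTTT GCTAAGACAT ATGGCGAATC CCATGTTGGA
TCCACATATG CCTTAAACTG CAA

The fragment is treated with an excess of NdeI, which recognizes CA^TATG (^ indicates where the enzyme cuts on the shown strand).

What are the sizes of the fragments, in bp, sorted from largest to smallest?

NdeI sites (CATATG) start at positions 2, 30, 98, 125.
NdeI cuts after base 2 of each site, so after positions 3, 31, 99, 126.
Linear molecule, 4 cuts → 5 fragments:
  1–3 → 3 bp
  4–31 → 28 bp
  32–99 → 68 bp
  100–126 → 27 bp
  127–143 → 17 bp
Sorted largest to smallest: 68, 28, 27, 17, 3 bp.

68, 28, 27, 17, 3 bp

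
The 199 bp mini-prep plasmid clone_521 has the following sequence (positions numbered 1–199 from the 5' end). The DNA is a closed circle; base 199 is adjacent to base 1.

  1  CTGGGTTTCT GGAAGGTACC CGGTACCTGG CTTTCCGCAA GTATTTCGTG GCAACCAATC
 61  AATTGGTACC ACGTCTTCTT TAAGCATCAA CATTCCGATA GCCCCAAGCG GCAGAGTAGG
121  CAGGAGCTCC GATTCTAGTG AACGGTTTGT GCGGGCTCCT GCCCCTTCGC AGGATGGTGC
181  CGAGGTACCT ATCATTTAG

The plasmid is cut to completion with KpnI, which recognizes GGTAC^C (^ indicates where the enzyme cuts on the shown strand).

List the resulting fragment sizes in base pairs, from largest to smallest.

KpnI sites (GGTACC) start at positions 15, 22, 65, 184.
KpnI cuts after base 5 of each site (before the last base), so after positions 19, 26, 69, 188.
Circular molecule, 4 cuts → 4 fragments:
  20–26 → 7 bp
  27–69 → 43 bp
  70–188 → 119 bp
  189–199 then 1–19 → 11 + 19 = 30 bp
Sorted largest to smallest: 119, 43, 30, 7 bp.

119, 43, 30, 7 bp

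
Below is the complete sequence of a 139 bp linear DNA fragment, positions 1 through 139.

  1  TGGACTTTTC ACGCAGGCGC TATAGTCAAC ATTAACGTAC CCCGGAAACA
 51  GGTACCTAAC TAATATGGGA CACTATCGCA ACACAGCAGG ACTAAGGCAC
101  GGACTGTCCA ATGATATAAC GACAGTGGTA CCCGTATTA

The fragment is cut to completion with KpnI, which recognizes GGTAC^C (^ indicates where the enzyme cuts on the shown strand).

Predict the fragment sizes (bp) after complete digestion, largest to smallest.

76, 55, 8 bp

KpnI sites (GGTACC) start at positions 51, 127.
KpnI cuts after base 5 of each site (before the last base), so after positions 55, 131.
Linear molecule, 2 cuts → 3 fragments:
  1–55 → 55 bp
  56–131 → 76 bp
  132–139 → 8 bp
Sorted largest to smallest: 76, 55, 8 bp.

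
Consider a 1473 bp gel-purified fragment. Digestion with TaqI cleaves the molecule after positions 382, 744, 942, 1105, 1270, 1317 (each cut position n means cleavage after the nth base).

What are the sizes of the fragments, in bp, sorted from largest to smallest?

Linear molecule, 6 cuts → 7 fragments:
  382 − 0 = 382 bp
  744 − 382 = 362 bp
  942 − 744 = 198 bp
  1105 − 942 = 163 bp
  1270 − 1105 = 165 bp
  1317 − 1270 = 47 bp
  1473 − 1317 = 156 bp
Sorted largest to smallest: 382, 362, 198, 165, 163, 156, 47 bp.

382, 362, 198, 165, 163, 156, 47 bp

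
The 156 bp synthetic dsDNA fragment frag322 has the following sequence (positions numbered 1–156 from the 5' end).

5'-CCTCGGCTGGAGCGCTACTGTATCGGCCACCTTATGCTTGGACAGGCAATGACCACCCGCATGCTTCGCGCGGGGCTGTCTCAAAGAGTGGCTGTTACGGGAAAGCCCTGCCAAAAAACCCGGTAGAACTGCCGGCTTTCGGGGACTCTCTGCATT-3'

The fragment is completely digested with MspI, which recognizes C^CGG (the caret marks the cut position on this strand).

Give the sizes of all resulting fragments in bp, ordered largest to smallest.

MspI sites (CCGG) start at positions 120, 132.
MspI cuts after the first base of each site, so after positions 120, 132.
Linear molecule, 2 cuts → 3 fragments:
  1–120 → 120 bp
  121–132 → 12 bp
  133–156 → 24 bp
Sorted largest to smallest: 120, 24, 12 bp.

120, 24, 12 bp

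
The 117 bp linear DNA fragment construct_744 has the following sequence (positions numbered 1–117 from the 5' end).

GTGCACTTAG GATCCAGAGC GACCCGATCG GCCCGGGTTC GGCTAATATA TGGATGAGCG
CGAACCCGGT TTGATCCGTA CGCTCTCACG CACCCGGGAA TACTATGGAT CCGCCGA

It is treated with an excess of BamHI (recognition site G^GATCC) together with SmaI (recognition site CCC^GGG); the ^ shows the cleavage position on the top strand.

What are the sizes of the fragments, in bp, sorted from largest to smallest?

61, 24, 12, 10, 10 bp

BamHI sites (GGATCC) start at positions 10, 107.
BamHI cuts after the first base of each site, so after positions 10, 107.
SmaI sites (CCCGGG) start at positions 32, 93.
SmaI cuts after base 3 of each site, so after positions 34, 95.
Combined cut positions: 10, 34, 95, 107.
Linear molecule, 4 cuts → 5 fragments:
  1–10 → 10 bp
  11–34 → 24 bp
  35–95 → 61 bp
  96–107 → 12 bp
  108–117 → 10 bp
Sorted largest to smallest: 61, 24, 12, 10, 10 bp.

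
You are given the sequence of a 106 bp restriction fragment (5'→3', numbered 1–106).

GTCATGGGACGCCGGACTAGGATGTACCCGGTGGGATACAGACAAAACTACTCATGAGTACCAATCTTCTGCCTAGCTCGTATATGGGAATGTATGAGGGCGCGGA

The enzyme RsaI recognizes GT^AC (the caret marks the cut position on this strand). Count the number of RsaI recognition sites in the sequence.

GTAC occurs starting at positions 24, 58.
RsaI cuts at 2 sites.

2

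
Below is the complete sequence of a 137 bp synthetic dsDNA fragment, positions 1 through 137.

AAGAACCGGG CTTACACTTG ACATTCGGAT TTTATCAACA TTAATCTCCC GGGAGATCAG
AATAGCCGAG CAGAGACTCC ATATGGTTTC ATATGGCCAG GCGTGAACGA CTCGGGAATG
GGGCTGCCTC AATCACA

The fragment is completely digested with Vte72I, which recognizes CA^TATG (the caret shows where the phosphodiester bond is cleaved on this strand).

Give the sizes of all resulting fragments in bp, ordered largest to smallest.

Vte72I sites (CATATG) start at positions 80, 90.
Vte72I cuts after base 2 of each site, so after positions 81, 91.
Linear molecule, 2 cuts → 3 fragments:
  1–81 → 81 bp
  82–91 → 10 bp
  92–137 → 46 bp
Sorted largest to smallest: 81, 46, 10 bp.

81, 46, 10 bp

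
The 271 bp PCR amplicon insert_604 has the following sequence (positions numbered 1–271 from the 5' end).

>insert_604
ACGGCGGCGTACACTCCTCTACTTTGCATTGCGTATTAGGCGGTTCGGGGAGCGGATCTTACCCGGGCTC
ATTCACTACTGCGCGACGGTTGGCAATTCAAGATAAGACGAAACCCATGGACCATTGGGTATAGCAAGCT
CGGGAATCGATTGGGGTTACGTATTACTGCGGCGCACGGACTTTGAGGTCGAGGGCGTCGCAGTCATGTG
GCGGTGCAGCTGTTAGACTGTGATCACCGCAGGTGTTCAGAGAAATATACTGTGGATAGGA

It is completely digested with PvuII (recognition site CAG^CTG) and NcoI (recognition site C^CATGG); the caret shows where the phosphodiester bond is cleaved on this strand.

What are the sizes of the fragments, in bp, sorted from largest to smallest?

The PvuII site (CAGCTG) starts at position 217.
PvuII cuts after base 3 of each site, so after position 219.
The NcoI site (CCATGG) starts at position 115.
NcoI cuts after the first base of each site, so after position 115.
Combined cut positions: 115, 219.
Linear molecule, 2 cuts → 3 fragments:
  1–115 → 115 bp
  116–219 → 104 bp
  220–271 → 52 bp
Sorted largest to smallest: 115, 104, 52 bp.

115, 104, 52 bp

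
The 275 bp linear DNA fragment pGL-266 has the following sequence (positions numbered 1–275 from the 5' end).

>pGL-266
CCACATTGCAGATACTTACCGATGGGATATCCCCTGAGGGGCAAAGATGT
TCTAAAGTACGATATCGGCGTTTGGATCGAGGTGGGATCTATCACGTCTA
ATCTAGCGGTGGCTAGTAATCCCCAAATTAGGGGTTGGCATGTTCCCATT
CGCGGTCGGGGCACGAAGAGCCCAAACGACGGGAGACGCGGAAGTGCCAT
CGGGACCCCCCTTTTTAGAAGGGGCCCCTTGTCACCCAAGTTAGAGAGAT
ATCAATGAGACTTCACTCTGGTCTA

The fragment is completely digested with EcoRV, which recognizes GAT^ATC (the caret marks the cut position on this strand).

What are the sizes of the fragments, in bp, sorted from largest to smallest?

187, 35, 28, 25 bp

EcoRV sites (GATATC) start at positions 26, 61, 248.
EcoRV cuts after base 3 of each site, so after positions 28, 63, 250.
Linear molecule, 3 cuts → 4 fragments:
  1–28 → 28 bp
  29–63 → 35 bp
  64–250 → 187 bp
  251–275 → 25 bp
Sorted largest to smallest: 187, 35, 28, 25 bp.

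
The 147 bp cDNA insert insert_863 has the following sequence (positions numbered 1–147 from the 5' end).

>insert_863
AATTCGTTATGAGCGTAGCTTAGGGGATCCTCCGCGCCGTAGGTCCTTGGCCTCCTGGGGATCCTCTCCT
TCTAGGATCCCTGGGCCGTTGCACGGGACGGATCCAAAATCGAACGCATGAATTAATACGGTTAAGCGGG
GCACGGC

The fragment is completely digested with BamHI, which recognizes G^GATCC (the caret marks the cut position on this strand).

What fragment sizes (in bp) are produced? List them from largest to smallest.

BamHI sites (GGATCC) start at positions 25, 59, 75, 100.
BamHI cuts after the first base of each site, so after positions 25, 59, 75, 100.
Linear molecule, 4 cuts → 5 fragments:
  1–25 → 25 bp
  26–59 → 34 bp
  60–75 → 16 bp
  76–100 → 25 bp
  101–147 → 47 bp
Sorted largest to smallest: 47, 34, 25, 25, 16 bp.

47, 34, 25, 25, 16 bp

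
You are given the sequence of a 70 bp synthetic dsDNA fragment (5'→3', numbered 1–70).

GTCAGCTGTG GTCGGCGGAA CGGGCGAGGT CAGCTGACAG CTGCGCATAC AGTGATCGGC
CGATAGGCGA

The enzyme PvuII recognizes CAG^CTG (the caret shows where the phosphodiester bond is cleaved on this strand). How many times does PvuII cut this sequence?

3

CAGCTG occurs starting at positions 3, 31, 38.
PvuII cuts at 3 sites.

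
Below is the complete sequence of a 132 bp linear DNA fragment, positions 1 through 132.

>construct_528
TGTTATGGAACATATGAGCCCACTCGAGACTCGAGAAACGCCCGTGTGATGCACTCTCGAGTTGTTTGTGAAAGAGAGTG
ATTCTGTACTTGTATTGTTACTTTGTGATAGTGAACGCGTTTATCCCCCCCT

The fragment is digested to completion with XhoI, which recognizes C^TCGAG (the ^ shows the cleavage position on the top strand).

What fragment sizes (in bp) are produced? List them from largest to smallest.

76, 26, 23, 7 bp

XhoI sites (CTCGAG) start at positions 23, 30, 56.
XhoI cuts after the first base of each site, so after positions 23, 30, 56.
Linear molecule, 3 cuts → 4 fragments:
  1–23 → 23 bp
  24–30 → 7 bp
  31–56 → 26 bp
  57–132 → 76 bp
Sorted largest to smallest: 76, 26, 23, 7 bp.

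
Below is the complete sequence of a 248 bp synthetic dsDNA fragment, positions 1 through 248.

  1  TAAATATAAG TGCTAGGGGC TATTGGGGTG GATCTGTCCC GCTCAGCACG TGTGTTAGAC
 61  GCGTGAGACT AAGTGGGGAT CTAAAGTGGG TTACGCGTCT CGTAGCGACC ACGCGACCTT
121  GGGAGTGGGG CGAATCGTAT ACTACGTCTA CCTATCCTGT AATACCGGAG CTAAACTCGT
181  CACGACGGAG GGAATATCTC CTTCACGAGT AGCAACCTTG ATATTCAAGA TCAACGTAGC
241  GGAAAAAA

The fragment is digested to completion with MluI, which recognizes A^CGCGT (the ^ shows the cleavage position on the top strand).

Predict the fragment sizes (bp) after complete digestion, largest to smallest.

MluI sites (ACGCGT) start at positions 59, 93.
MluI cuts after the first base of each site, so after positions 59, 93.
Linear molecule, 2 cuts → 3 fragments:
  1–59 → 59 bp
  60–93 → 34 bp
  94–248 → 155 bp
Sorted largest to smallest: 155, 59, 34 bp.

155, 59, 34 bp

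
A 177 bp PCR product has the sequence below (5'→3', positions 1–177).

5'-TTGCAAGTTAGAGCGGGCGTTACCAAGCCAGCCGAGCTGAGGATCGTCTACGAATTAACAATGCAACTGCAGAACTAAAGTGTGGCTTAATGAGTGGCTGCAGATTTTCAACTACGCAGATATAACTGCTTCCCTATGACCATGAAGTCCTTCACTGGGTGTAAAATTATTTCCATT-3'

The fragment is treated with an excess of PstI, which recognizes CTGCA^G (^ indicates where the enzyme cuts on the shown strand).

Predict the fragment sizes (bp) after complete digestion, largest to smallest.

75, 71, 31 bp

PstI sites (CTGCAG) start at positions 67, 98.
PstI cuts after base 5 of each site (before the last base), so after positions 71, 102.
Linear molecule, 2 cuts → 3 fragments:
  1–71 → 71 bp
  72–102 → 31 bp
  103–177 → 75 bp
Sorted largest to smallest: 75, 71, 31 bp.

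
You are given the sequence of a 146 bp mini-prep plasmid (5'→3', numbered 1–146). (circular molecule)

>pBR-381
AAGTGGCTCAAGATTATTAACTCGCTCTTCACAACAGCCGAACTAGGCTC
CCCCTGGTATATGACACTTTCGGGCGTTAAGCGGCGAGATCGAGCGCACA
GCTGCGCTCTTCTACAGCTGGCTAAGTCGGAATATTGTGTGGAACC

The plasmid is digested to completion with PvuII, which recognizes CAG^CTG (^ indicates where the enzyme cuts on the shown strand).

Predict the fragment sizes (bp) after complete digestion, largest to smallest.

PvuII sites (CAGCTG) start at positions 99, 115.
PvuII cuts after base 3 of each site, so after positions 101, 117.
Circular molecule, 2 cuts → 2 fragments:
  102–117 → 16 bp
  118–146 then 1–101 → 29 + 101 = 130 bp
Sorted largest to smallest: 130, 16 bp.

130, 16 bp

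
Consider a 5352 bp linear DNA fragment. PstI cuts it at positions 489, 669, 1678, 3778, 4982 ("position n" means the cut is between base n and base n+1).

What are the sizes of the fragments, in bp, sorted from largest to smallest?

2100, 1204, 1009, 489, 370, 180 bp

Linear molecule, 5 cuts → 6 fragments:
  489 − 0 = 489 bp
  669 − 489 = 180 bp
  1678 − 669 = 1009 bp
  3778 − 1678 = 2100 bp
  4982 − 3778 = 1204 bp
  5352 − 4982 = 370 bp
Sorted largest to smallest: 2100, 1204, 1009, 489, 370, 180 bp.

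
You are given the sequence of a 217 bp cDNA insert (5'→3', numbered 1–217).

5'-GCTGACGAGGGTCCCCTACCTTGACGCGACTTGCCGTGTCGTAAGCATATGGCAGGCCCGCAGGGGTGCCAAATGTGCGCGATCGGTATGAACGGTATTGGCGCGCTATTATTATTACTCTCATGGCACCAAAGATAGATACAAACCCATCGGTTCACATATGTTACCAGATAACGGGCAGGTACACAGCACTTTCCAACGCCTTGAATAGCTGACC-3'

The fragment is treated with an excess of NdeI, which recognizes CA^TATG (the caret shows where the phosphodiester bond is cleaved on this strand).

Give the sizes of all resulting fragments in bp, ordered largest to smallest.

112, 58, 47 bp

NdeI sites (CATATG) start at positions 46, 158.
NdeI cuts after base 2 of each site, so after positions 47, 159.
Linear molecule, 2 cuts → 3 fragments:
  1–47 → 47 bp
  48–159 → 112 bp
  160–217 → 58 bp
Sorted largest to smallest: 112, 58, 47 bp.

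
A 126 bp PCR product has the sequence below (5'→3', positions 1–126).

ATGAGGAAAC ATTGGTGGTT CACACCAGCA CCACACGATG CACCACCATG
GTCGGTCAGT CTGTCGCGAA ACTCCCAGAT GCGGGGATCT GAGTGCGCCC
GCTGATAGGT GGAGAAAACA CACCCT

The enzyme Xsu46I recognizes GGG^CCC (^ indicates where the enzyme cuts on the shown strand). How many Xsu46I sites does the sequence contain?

No occurrence of GGGCCC is present in the sequence.
Xsu46I does not cut: 0 sites.

0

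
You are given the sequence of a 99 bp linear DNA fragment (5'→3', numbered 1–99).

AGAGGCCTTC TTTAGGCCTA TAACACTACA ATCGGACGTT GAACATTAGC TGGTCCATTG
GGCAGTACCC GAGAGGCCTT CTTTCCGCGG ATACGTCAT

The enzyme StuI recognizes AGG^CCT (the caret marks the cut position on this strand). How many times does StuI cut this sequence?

AGGCCT occurs starting at positions 3, 14, 74.
StuI cuts at 3 sites.

3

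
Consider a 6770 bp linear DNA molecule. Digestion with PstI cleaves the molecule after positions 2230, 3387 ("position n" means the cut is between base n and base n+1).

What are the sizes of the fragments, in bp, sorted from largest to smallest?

3383, 2230, 1157 bp

Linear molecule, 2 cuts → 3 fragments:
  2230 − 0 = 2230 bp
  3387 − 2230 = 1157 bp
  6770 − 3387 = 3383 bp
Sorted largest to smallest: 3383, 2230, 1157 bp.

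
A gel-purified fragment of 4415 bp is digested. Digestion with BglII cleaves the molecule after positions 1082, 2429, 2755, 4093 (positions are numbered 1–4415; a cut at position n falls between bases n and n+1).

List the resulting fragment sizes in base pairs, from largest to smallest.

Linear molecule, 4 cuts → 5 fragments:
  1082 − 0 = 1082 bp
  2429 − 1082 = 1347 bp
  2755 − 2429 = 326 bp
  4093 − 2755 = 1338 bp
  4415 − 4093 = 322 bp
Sorted largest to smallest: 1347, 1338, 1082, 326, 322 bp.

1347, 1338, 1082, 326, 322 bp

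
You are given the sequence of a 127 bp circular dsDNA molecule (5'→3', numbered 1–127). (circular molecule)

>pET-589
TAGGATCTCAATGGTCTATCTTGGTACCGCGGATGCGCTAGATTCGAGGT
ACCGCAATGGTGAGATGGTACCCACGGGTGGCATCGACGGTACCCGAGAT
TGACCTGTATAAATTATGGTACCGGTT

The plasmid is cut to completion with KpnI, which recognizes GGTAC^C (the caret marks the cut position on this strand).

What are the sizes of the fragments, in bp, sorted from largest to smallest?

KpnI sites (GGTACC) start at positions 23, 48, 67, 89, 118.
KpnI cuts after base 5 of each site (before the last base), so after positions 27, 52, 71, 93, 122.
Circular molecule, 5 cuts → 5 fragments:
  28–52 → 25 bp
  53–71 → 19 bp
  72–93 → 22 bp
  94–122 → 29 bp
  123–127 then 1–27 → 5 + 27 = 32 bp
Sorted largest to smallest: 32, 29, 25, 22, 19 bp.

32, 29, 25, 22, 19 bp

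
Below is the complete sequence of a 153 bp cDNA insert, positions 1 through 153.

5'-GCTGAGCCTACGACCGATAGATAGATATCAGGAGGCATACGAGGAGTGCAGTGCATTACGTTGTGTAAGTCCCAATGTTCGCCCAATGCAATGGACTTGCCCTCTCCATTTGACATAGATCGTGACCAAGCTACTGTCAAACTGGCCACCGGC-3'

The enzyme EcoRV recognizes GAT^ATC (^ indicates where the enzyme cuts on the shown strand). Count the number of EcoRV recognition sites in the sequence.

1

GATATC occurs starting at position 24.
EcoRV cuts at 1 site.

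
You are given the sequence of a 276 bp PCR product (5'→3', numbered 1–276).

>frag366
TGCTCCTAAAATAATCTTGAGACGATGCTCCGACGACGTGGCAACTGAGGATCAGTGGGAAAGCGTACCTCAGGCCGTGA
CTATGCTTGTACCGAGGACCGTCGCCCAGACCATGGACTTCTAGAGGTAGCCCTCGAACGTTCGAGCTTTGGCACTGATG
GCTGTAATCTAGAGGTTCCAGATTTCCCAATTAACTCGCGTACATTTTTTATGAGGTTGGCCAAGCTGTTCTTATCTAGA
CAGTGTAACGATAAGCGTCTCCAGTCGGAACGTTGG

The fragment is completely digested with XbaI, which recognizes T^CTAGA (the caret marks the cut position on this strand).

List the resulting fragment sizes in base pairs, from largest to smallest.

120, 67, 48, 41 bp

XbaI sites (TCTAGA) start at positions 120, 168, 235.
XbaI cuts after the first base of each site, so after positions 120, 168, 235.
Linear molecule, 3 cuts → 4 fragments:
  1–120 → 120 bp
  121–168 → 48 bp
  169–235 → 67 bp
  236–276 → 41 bp
Sorted largest to smallest: 120, 67, 48, 41 bp.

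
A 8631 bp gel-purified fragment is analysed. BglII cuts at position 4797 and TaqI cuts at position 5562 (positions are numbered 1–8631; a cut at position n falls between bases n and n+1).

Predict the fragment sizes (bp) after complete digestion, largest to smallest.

4797, 3069, 765 bp

Combined cut positions (sorted): 4797, 5562.
Linear molecule, 2 cuts → 3 fragments:
  4797 − 0 = 4797 bp
  5562 − 4797 = 765 bp
  8631 − 5562 = 3069 bp
Sorted largest to smallest: 4797, 3069, 765 bp.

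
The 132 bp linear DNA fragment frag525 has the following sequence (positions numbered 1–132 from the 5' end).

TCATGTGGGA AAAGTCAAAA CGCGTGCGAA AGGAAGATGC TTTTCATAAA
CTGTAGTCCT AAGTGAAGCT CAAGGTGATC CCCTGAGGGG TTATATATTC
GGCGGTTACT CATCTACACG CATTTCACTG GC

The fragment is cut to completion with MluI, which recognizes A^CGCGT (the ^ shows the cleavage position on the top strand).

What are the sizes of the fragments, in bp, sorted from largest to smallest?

112, 20 bp

The MluI site (ACGCGT) starts at position 20.
MluI cuts after the first base of each site, so after position 20.
Linear molecule, 1 cut → 2 fragments:
  1–20 → 20 bp
  21–132 → 112 bp
Sorted largest to smallest: 112, 20 bp.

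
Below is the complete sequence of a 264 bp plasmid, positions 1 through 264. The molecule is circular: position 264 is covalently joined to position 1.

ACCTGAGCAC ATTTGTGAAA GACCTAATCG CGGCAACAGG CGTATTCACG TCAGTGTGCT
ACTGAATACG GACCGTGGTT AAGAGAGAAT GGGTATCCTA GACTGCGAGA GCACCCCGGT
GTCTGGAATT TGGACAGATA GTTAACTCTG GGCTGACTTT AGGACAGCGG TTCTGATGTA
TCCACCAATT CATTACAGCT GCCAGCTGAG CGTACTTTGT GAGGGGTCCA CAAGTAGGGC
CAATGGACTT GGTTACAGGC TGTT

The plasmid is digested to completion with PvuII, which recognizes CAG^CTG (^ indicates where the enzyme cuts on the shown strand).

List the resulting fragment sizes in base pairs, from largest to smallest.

PvuII sites (CAGCTG) start at positions 196, 203.
PvuII cuts after base 3 of each site, so after positions 198, 205.
Circular molecule, 2 cuts → 2 fragments:
  199–205 → 7 bp
  206–264 then 1–198 → 59 + 198 = 257 bp
Sorted largest to smallest: 257, 7 bp.

257, 7 bp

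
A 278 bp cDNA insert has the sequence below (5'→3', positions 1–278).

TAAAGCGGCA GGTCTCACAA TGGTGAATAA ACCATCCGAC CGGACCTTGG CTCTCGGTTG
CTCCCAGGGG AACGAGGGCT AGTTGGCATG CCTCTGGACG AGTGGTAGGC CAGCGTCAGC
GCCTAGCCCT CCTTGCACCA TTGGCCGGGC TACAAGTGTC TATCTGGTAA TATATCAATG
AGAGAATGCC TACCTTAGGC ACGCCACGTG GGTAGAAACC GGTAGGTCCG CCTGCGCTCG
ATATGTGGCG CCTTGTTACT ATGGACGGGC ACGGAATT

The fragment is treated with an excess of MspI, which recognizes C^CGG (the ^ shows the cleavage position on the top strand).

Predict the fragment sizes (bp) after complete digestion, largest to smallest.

105, 74, 59, 40 bp

MspI sites (CCGG) start at positions 40, 145, 219.
MspI cuts after the first base of each site, so after positions 40, 145, 219.
Linear molecule, 3 cuts → 4 fragments:
  1–40 → 40 bp
  41–145 → 105 bp
  146–219 → 74 bp
  220–278 → 59 bp
Sorted largest to smallest: 105, 74, 59, 40 bp.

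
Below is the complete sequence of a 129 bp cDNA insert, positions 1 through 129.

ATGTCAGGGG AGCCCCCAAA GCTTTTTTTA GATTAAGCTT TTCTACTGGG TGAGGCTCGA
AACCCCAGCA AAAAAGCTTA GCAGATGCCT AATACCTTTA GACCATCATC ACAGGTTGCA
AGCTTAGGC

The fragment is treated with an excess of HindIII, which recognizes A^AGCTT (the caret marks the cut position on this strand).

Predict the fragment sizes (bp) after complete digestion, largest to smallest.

HindIII sites (AAGCTT) start at positions 19, 35, 74, 120.
HindIII cuts after the first base of each site, so after positions 19, 35, 74, 120.
Linear molecule, 4 cuts → 5 fragments:
  1–19 → 19 bp
  20–35 → 16 bp
  36–74 → 39 bp
  75–120 → 46 bp
  121–129 → 9 bp
Sorted largest to smallest: 46, 39, 19, 16, 9 bp.

46, 39, 19, 16, 9 bp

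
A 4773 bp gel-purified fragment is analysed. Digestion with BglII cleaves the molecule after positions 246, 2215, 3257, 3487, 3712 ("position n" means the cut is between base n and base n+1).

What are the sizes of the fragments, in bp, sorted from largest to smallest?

1969, 1061, 1042, 246, 230, 225 bp

Linear molecule, 5 cuts → 6 fragments:
  246 − 0 = 246 bp
  2215 − 246 = 1969 bp
  3257 − 2215 = 1042 bp
  3487 − 3257 = 230 bp
  3712 − 3487 = 225 bp
  4773 − 3712 = 1061 bp
Sorted largest to smallest: 1969, 1061, 1042, 246, 230, 225 bp.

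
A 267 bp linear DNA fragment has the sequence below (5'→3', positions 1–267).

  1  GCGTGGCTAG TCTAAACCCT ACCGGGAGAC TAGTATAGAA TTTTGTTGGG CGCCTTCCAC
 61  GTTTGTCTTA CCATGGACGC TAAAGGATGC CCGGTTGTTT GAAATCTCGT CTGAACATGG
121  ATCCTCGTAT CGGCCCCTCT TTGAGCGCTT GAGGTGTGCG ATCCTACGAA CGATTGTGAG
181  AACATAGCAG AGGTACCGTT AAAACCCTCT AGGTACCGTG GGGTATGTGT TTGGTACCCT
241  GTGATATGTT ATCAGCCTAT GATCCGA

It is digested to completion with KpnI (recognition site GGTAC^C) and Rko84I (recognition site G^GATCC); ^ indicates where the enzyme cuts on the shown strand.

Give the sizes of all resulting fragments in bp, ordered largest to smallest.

KpnI sites (GGTACC) start at positions 192, 212, 233.
KpnI cuts after base 5 of each site (before the last base), so after positions 196, 216, 237.
The Rko84I site (GGATCC) starts at position 119.
Rko84I cuts after the first base of each site, so after position 119.
Combined cut positions: 119, 196, 216, 237.
Linear molecule, 4 cuts → 5 fragments:
  1–119 → 119 bp
  120–196 → 77 bp
  197–216 → 20 bp
  217–237 → 21 bp
  238–267 → 30 bp
Sorted largest to smallest: 119, 77, 30, 21, 20 bp.

119, 77, 30, 21, 20 bp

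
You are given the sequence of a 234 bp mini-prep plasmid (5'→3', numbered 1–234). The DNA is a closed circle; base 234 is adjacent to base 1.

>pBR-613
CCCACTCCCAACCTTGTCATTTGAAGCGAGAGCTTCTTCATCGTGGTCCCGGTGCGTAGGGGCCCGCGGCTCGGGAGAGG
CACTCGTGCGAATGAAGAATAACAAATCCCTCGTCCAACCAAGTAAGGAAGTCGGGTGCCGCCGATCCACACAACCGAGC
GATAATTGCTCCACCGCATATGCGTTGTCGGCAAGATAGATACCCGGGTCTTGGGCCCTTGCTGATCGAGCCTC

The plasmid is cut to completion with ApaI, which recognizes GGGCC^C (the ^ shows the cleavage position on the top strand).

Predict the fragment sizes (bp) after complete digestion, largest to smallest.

153, 81 bp

ApaI sites (GGGCCC) start at positions 60, 213.
ApaI cuts after base 5 of each site (before the last base), so after positions 64, 217.
Circular molecule, 2 cuts → 2 fragments:
  65–217 → 153 bp
  218–234 then 1–64 → 17 + 64 = 81 bp
Sorted largest to smallest: 153, 81 bp.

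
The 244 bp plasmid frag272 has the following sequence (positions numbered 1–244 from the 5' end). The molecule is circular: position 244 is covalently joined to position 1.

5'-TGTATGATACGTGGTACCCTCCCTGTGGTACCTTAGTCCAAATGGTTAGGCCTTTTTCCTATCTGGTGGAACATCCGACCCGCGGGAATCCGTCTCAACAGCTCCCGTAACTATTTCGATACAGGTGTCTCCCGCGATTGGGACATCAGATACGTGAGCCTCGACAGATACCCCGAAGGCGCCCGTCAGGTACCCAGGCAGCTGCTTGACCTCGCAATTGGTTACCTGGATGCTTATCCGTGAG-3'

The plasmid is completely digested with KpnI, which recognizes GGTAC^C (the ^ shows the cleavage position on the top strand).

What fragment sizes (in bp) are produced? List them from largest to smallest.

KpnI sites (GGTACC) start at positions 13, 27, 189.
KpnI cuts after base 5 of each site (before the last base), so after positions 17, 31, 193.
Circular molecule, 3 cuts → 3 fragments:
  18–31 → 14 bp
  32–193 → 162 bp
  194–244 then 1–17 → 51 + 17 = 68 bp
Sorted largest to smallest: 162, 68, 14 bp.

162, 68, 14 bp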